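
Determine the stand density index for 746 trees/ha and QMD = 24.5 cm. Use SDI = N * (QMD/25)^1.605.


QMD/25 = 24.5/25 = 0.98
(0.98)^1.605 = exp(1.605 * ln(0.98)) = exp(1.605 * (-0.0202027)) = exp(-0.0324253) = 0.968095
SDI = 746 * 0.968095 = 722.199 ≈ 722

722


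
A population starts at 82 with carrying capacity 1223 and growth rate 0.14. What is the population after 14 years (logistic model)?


(K - N0)/N0 = (1223 - 82)/82 = 1141/82 = 13.9146
r*t = 0.14 * 14 = 1.96; exp(-1.96) = 0.140858
13.9146 * 0.140858 = 1.95998
1 + 1.95998 = 2.95998
N = 1223 / 2.95998 = 413.178 ≈ 413

413


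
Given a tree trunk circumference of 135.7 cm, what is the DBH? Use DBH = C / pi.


DBH = C / pi = 135.7 / 3.141593 = 43.1946 ≈ 43.19 cm

43.19 cm


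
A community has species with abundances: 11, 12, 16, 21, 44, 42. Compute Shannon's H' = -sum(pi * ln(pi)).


Total N = 11 + 12 + 16 + 21 + 44 + 42 = 146
Per-species terms:
  p = 11/146 = 0.075342; ln(p) = -2.585718; p*ln(p) = 0.075342 * (-2.585718) = -0.194813
  p = 12/146 = 0.082192; ln(p) = -2.498697; p*ln(p) = 0.082192 * (-2.498697) = -0.205373
  p = 16/146 = 0.109589; ln(p) = -2.211018; p*ln(p) = 0.109589 * (-2.211018) = -0.242303
  p = 21/146 = 0.143836; ln(p) = -1.939082; p*ln(p) = 0.143836 * (-1.939082) = -0.278910
  p = 44/146 = 0.301370; ln(p) = -1.199417; p*ln(p) = 0.301370 * (-1.199417) = -0.361468
  p = 42/146 = 0.287671; ln(p) = -1.245938; p*ln(p) = 0.287671 * (-1.245938) = -0.358420
sum(p*ln(p)) = (-0.194813) + (-0.205373) + (-0.242303) + (-0.278910) + (-0.361468) + (-0.358420) = -1.641287
H' = -(-1.641287) = 1.641287 ≈ 1.6413

1.6413


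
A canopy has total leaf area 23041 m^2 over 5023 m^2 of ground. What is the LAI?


LAI = 23041 / 5023 = 4.5871 ≈ 4.59

4.59


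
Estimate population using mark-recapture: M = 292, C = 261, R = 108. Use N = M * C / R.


N = M * C / R = 292 * 261 / 108 = 76212 / 108 = 705.67 ≈ 706

706 individuals


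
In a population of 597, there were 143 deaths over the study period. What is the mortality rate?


Mortality rate = 143 / 597 = 0.239531 ≈ 0.2395

0.2395


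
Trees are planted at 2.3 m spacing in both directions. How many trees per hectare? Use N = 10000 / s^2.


N = 10000 / 2.3^2 = 10000 / 5.29 = 1890.36 ≈ 1890 trees/ha

1890 trees/ha


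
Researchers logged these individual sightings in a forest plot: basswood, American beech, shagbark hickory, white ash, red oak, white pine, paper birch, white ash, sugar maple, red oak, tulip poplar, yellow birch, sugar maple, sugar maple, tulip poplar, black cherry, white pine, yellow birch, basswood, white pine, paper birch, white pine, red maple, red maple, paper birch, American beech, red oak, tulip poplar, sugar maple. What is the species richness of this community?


Total individuals logged = 29
Distinct species (count of individuals): basswood (2), American beech (2), shagbark hickory (1), white ash (2), red oak (3), white pine (4), paper birch (3), sugar maple (4), tulip poplar (3), yellow birch (2), black cherry (1), red maple (2)
Species richness = number of distinct species = 12

12


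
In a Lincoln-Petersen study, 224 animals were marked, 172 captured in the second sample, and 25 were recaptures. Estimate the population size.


N = M * C / R = 224 * 172 / 25 = 38528 / 25 = 1541.12 ≈ 1541

1541 individuals


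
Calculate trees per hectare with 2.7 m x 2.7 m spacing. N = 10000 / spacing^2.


N = 10000 / 2.7^2 = 10000 / 7.29 = 1371.74 ≈ 1372 trees/ha

1372 trees/ha


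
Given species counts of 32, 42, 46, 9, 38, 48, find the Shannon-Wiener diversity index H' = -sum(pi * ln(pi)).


Total N = 32 + 42 + 46 + 9 + 38 + 48 = 215
Per-species terms:
  p = 32/215 = 0.148837; ln(p) = -1.904904; p*ln(p) = 0.148837 * (-1.904904) = -0.283520
  p = 42/215 = 0.195349; ln(p) = -1.632968; p*ln(p) = 0.195349 * (-1.632968) = -0.318999
  p = 46/215 = 0.213953; ln(p) = -1.541999; p*ln(p) = 0.213953 * (-1.541999) = -0.329915
  p = 9/215 = 0.041860; ln(p) = -3.173425; p*ln(p) = 0.041860 * (-3.173425) = -0.132840
  p = 38/215 = 0.176744; ln(p) = -1.733053; p*ln(p) = 0.176744 * (-1.733053) = -0.306307
  p = 48/215 = 0.223256; ln(p) = -1.499436; p*ln(p) = 0.223256 * (-1.499436) = -0.334758
sum(p*ln(p)) = (-0.283520) + (-0.318999) + (-0.329915) + (-0.132840) + (-0.306307) + (-0.334758) = -1.706339
H' = -(-1.706339) = 1.706339 ≈ 1.7063

1.7063


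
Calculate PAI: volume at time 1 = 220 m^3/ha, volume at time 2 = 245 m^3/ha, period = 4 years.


PAI = (V2 - V1) / period = (245 - 220) / 4 = 25 / 4 = 6.25 m^3/ha/yr

6.25 m^3/ha/yr


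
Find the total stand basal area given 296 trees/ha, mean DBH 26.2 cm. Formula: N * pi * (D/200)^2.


(D/200)^2 = (26.2/200)^2 = 0.131^2 = 0.017161
Individual BA = 3.141593 * 0.017161 = 0.0539129 m^2
Stand BA = 296 * 0.0539129 = 15.9582 ≈ 15.96 m^2/ha

15.96 m^2/ha


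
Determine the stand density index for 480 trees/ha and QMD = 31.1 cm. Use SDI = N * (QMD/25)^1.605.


QMD/25 = 31.1/25 = 1.244
(1.244)^1.605 = exp(1.605 * ln(1.244)) = exp(1.605 * 0.218332) = exp(0.350423) = 1.41967
SDI = 480 * 1.41967 = 681.442 ≈ 681

681


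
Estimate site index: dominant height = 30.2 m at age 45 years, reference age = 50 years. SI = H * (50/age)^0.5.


50/45 = 1.11111
(1.11111)^0.5 = 1.05409
SI = 30.2 * 1.05409 = 31.8335 ≈ 31.8 m

31.8 m


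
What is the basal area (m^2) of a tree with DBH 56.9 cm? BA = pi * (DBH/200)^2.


D/200 = 56.9/200 = 0.2845 m
(D/200)^2 = 0.2845^2 = 0.08094025
BA = 3.141593 * 0.08094025 = 0.254281 ≈ 0.2543 m^2

0.2543 m^2


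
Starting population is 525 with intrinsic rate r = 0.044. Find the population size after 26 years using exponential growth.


r*t = 0.044 * 26 = 1.144
exp(1.144) = 3.13930
N = 525 * 3.13930 = 1648.13 ≈ 1648

1648


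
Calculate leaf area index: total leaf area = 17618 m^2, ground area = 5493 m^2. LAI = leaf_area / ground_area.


LAI = 17618 / 5493 = 3.2074 ≈ 3.21

3.21


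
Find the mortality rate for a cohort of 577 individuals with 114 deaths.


Mortality rate = 114 / 577 = 0.197574 ≈ 0.1976

0.1976


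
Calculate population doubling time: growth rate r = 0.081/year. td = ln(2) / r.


td = ln(2) / 0.081 = 0.693147 / 0.081 = 8.55737 ≈ 8.6 years

8.6 years


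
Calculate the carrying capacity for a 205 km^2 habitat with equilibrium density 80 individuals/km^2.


K = 80 * 205 = 16400 individuals

16400 individuals


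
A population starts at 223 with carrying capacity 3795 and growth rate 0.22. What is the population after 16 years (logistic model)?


(K - N0)/N0 = (3795 - 223)/223 = 3572/223 = 16.0179
r*t = 0.22 * 16 = 3.52; exp(-3.52) = 0.0295994
16.0179 * 0.0295994 = 0.474120
1 + 0.474120 = 1.47412
N = 3795 / 1.47412 = 2574.42 ≈ 2574

2574


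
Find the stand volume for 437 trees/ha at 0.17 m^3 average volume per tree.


V_stand = 437 * 0.17 = 74.29 ≈ 74.3 m^3/ha

74.3 m^3/ha


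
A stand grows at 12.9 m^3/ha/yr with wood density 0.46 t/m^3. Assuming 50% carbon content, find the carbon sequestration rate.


C = 12.9 * 0.46 * 0.5 = 2.967 ≈ 2.97 t C/ha/yr

2.97 t C/ha/yr


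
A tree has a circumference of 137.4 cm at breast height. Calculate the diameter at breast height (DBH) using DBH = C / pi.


DBH = C / pi = 137.4 / 3.141593 = 43.7358 ≈ 43.74 cm

43.74 cm


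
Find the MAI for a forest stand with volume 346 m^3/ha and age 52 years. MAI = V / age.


MAI = 346 / 52 = 6.6538 ≈ 6.65 m^3/ha/yr

6.65 m^3/ha/yr


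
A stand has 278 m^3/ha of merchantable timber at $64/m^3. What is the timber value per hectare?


Value = 278 * 64 = $17792/ha

$17792/ha


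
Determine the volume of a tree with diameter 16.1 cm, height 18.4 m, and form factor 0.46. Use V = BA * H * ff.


(D/200)^2 = (16.1/200)^2 = 0.0805^2 = 0.00648025
BA = 3.141593 * 0.00648025 = 0.0203583 m^2
V = 0.0203583 * 18.4 * 0.46 = 0.172313 ≈ 0.172 m^3

0.172 m^3


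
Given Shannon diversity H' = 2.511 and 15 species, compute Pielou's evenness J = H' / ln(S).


ln(15) = 2.70805
J = H' / ln(S) = 2.511 / 2.70805 = 0.927235 ≈ 0.9272

0.9272


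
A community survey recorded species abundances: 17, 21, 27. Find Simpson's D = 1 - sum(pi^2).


Total N = 17 + 21 + 27 = 65
Per-species terms:
  p = 17/65 = 0.261538; p^2 = 0.261538^2 = 0.068402
  p = 21/65 = 0.323077; p^2 = 0.323077^2 = 0.104379
  p = 27/65 = 0.415385; p^2 = 0.415385^2 = 0.172545
sum(p^2) = 0.068402 + 0.104379 + 0.172545 = 0.345326
D = 1 - 0.345326 = 0.654674 ≈ 0.6547

0.6547


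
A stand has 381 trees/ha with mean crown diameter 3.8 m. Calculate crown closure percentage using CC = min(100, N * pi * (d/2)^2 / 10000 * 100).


(d/2)^2 = (3.8/2)^2 = 1.9^2 = 3.61
Crown area = 3.141593 * 3.61 = 11.3412 m^2
N * area / 10000 * 100 = 381 * 11.3412 / 10000 * 100 = 43.2100
CC = min(100, 43.2100) = 43.2100 ≈ 43.2%

43.2%


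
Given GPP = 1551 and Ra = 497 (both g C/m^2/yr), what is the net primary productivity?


NPP = GPP - Ra = 1551 - 497 = 1054 g C/m^2/yr

1054 g C/m^2/yr


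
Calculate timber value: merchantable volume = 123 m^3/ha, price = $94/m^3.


Value = 123 * 94 = $11562/ha

$11562/ha


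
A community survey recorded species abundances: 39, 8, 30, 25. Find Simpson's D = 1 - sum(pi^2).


Total N = 39 + 8 + 30 + 25 = 102
Per-species terms:
  p = 39/102 = 0.382353; p^2 = 0.382353^2 = 0.146194
  p = 8/102 = 0.078431; p^2 = 0.078431^2 = 0.006151
  p = 30/102 = 0.294118; p^2 = 0.294118^2 = 0.086505
  p = 25/102 = 0.245098; p^2 = 0.245098^2 = 0.060073
sum(p^2) = 0.146194 + 0.006151 + 0.086505 + 0.060073 = 0.298923
D = 1 - 0.298923 = 0.701077 ≈ 0.7011

0.7011


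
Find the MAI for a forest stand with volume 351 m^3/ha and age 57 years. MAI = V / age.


MAI = 351 / 57 = 6.1579 ≈ 6.16 m^3/ha/yr

6.16 m^3/ha/yr


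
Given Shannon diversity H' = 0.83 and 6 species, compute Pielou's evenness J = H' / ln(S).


ln(6) = 1.79176
J = H' / ln(S) = 0.83 / 1.79176 = 0.463232 ≈ 0.4632

0.4632


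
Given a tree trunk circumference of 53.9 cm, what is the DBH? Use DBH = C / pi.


DBH = C / pi = 53.9 / 3.141593 = 17.1569 ≈ 17.16 cm

17.16 cm


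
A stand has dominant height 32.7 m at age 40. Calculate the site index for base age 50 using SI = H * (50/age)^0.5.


50/40 = 1.25000
(1.25000)^0.5 = 1.11803
SI = 32.7 * 1.11803 = 36.5596 ≈ 36.6 m

36.6 m


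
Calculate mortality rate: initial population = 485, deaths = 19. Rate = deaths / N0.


Mortality rate = 19 / 485 = 0.039175 ≈ 0.0392

0.0392


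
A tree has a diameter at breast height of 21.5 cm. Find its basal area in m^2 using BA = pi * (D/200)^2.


D/200 = 21.5/200 = 0.1075 m
(D/200)^2 = 0.1075^2 = 0.01155625
BA = 3.141593 * 0.01155625 = 0.0363050 ≈ 0.0363 m^2

0.0363 m^2


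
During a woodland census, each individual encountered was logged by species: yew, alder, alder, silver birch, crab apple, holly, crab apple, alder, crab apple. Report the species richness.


Total individuals logged = 9
Distinct species (count of individuals): yew (1), alder (3), silver birch (1), crab apple (3), holly (1)
Species richness = number of distinct species = 5

5


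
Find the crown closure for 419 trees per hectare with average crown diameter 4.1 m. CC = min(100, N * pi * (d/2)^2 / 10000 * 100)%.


(d/2)^2 = (4.1/2)^2 = 2.05^2 = 4.2025
Crown area = 3.141593 * 4.2025 = 13.2025 m^2
N * area / 10000 * 100 = 419 * 13.2025 / 10000 * 100 = 55.3185
CC = min(100, 55.3185) = 55.3185 ≈ 55.3%

55.3%


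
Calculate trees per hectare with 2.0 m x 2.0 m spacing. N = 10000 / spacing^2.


N = 10000 / 2.0^2 = 10000 / 4 = 2500.00 ≈ 2500 trees/ha

2500 trees/ha


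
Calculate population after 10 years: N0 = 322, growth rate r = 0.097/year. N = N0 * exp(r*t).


r*t = 0.097 * 10 = 0.97
exp(0.97) = 2.63794
N = 322 * 2.63794 = 849.417 ≈ 849

849


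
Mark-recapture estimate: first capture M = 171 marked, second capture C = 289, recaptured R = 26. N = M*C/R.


N = M * C / R = 171 * 289 / 26 = 49419 / 26 = 1900.73 ≈ 1901

1901 individuals


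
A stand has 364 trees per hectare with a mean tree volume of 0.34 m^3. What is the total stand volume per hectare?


V_stand = 364 * 0.34 = 123.76 ≈ 123.8 m^3/ha

123.8 m^3/ha


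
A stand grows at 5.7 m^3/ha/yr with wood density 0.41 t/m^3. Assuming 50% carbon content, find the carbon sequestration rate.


C = 5.7 * 0.41 * 0.5 = 1.1685 ≈ 1.17 t C/ha/yr

1.17 t C/ha/yr


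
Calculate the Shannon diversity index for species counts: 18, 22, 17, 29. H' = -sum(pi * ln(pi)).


Total N = 18 + 22 + 17 + 29 = 86
Per-species terms:
  p = 18/86 = 0.209302; ln(p) = -1.563977; p*ln(p) = 0.209302 * (-1.563977) = -0.327344
  p = 22/86 = 0.255814; ln(p) = -1.363305; p*ln(p) = 0.255814 * (-1.363305) = -0.348753
  p = 17/86 = 0.197674; ln(p) = -1.621136; p*ln(p) = 0.197674 * (-1.621136) = -0.320456
  p = 29/86 = 0.337209; ln(p) = -1.087052; p*ln(p) = 0.337209 * (-1.087052) = -0.366564
sum(p*ln(p)) = (-0.327344) + (-0.348753) + (-0.320456) + (-0.366564) = -1.363117
H' = -(-1.363117) = 1.363117 ≈ 1.3631

1.3631


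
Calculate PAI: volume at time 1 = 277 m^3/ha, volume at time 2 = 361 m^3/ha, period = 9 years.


PAI = (V2 - V1) / period = (361 - 277) / 9 = 84 / 9 = 9.3333 ≈ 9.33 m^3/ha/yr

9.33 m^3/ha/yr


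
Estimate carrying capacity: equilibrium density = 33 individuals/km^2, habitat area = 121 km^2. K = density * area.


K = 33 * 121 = 3993 individuals

3993 individuals


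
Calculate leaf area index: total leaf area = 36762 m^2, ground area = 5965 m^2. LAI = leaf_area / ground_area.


LAI = 36762 / 5965 = 6.1630 ≈ 6.16

6.16


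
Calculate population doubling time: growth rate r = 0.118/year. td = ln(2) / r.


td = ln(2) / 0.118 = 0.693147 / 0.118 = 5.87413 ≈ 5.9 years

5.9 years


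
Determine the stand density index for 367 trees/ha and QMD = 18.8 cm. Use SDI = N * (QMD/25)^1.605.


QMD/25 = 18.8/25 = 0.752
(0.752)^1.605 = exp(1.605 * ln(0.752)) = exp(1.605 * (-0.285019)) = exp(-0.457455) = 0.632892
SDI = 367 * 0.632892 = 232.271 ≈ 232

232


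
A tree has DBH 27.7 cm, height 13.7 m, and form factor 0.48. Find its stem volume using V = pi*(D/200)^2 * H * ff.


(D/200)^2 = (27.7/200)^2 = 0.1385^2 = 0.01918225
BA = 3.141593 * 0.01918225 = 0.0602628 m^2
V = 0.0602628 * 13.7 * 0.48 = 0.396288 ≈ 0.396 m^3

0.396 m^3


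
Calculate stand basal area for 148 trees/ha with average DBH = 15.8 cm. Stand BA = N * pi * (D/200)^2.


(D/200)^2 = (15.8/200)^2 = 0.079^2 = 0.006241
Individual BA = 3.141593 * 0.006241 = 0.0196067 m^2
Stand BA = 148 * 0.0196067 = 2.90179 ≈ 2.90 m^2/ha

2.90 m^2/ha


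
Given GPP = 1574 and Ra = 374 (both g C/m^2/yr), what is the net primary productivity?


NPP = GPP - Ra = 1574 - 374 = 1200 g C/m^2/yr

1200 g C/m^2/yr


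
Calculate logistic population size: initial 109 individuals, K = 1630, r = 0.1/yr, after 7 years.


(K - N0)/N0 = (1630 - 109)/109 = 1521/109 = 13.9541
r*t = 0.1 * 7 = 0.7; exp(-0.7) = 0.496585
13.9541 * 0.496585 = 6.92940
1 + 6.92940 = 7.92940
N = 1630 / 7.92940 = 205.564 ≈ 206

206


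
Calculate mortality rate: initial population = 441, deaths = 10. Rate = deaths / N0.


Mortality rate = 10 / 441 = 0.022676 ≈ 0.0227

0.0227


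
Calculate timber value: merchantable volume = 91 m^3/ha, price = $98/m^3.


Value = 91 * 98 = $8918/ha

$8918/ha


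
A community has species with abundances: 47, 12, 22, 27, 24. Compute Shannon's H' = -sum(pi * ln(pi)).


Total N = 47 + 12 + 22 + 27 + 24 = 132
Per-species terms:
  p = 47/132 = 0.356061; ln(p) = -1.032653; p*ln(p) = 0.356061 * (-1.032653) = -0.367687
  p = 12/132 = 0.090909; ln(p) = -2.397896; p*ln(p) = 0.090909 * (-2.397896) = -0.217990
  p = 22/132 = 0.166667; ln(p) = -1.791757; p*ln(p) = 0.166667 * (-1.791757) = -0.298627
  p = 27/132 = 0.204545; ln(p) = -1.586967; p*ln(p) = 0.204545 * (-1.586967) = -0.324606
  p = 24/132 = 0.181818; ln(p) = -1.704749; p*ln(p) = 0.181818 * (-1.704749) = -0.309954
sum(p*ln(p)) = (-0.367687) + (-0.217990) + (-0.298627) + (-0.324606) + (-0.309954) = -1.518864
H' = -(-1.518864) = 1.518864 ≈ 1.5189

1.5189


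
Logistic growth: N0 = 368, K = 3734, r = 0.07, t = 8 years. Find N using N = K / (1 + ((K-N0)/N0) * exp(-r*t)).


(K - N0)/N0 = (3734 - 368)/368 = 3366/368 = 9.14674
r*t = 0.07 * 8 = 0.56; exp(-0.56) = 0.571209
9.14674 * 0.571209 = 5.22470
1 + 5.22470 = 6.22470
N = 3734 / 6.22470 = 599.868 ≈ 600

600


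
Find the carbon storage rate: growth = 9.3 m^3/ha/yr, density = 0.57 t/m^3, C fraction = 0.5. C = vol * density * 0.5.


C = 9.3 * 0.57 * 0.5 = 2.6505 ≈ 2.65 t C/ha/yr

2.65 t C/ha/yr


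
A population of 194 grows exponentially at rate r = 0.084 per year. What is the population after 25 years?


r*t = 0.084 * 25 = 2.1
exp(2.1) = 8.16617
N = 194 * 8.16617 = 1584.24 ≈ 1584

1584


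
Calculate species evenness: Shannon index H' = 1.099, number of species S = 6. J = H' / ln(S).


ln(6) = 1.79176
J = H' / ln(S) = 1.099 / 1.79176 = 0.613363 ≈ 0.6134

0.6134


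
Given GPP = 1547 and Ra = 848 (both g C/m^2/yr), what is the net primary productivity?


NPP = GPP - Ra = 1547 - 848 = 699 g C/m^2/yr

699 g C/m^2/yr


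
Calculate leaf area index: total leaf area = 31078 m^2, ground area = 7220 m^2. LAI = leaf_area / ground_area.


LAI = 31078 / 7220 = 4.3044 ≈ 4.30

4.30


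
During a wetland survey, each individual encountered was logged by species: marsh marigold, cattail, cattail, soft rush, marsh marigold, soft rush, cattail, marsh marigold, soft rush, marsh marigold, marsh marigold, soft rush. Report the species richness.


Total individuals logged = 12
Distinct species (count of individuals): marsh marigold (5), cattail (3), soft rush (4)
Species richness = number of distinct species = 3

3


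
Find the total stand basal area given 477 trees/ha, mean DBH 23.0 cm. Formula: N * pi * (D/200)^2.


(D/200)^2 = (23.0/200)^2 = 0.115^2 = 0.013225
Individual BA = 3.141593 * 0.013225 = 0.0415476 m^2
Stand BA = 477 * 0.0415476 = 19.8182 ≈ 19.82 m^2/ha

19.82 m^2/ha


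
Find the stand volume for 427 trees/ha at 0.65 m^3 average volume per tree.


V_stand = 427 * 0.65 = 277.55 ≈ 277.6 m^3/ha

277.6 m^3/ha


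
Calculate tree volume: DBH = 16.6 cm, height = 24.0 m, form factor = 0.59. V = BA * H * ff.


(D/200)^2 = (16.6/200)^2 = 0.083^2 = 0.006889
BA = 3.141593 * 0.006889 = 0.0216424 m^2
V = 0.0216424 * 24.0 * 0.59 = 0.306456 ≈ 0.306 m^3

0.306 m^3


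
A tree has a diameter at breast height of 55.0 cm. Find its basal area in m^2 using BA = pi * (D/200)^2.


D/200 = 55.0/200 = 0.275 m
(D/200)^2 = 0.275^2 = 0.075625
BA = 3.141593 * 0.075625 = 0.237583 ≈ 0.2376 m^2

0.2376 m^2


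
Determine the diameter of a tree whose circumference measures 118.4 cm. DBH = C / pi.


DBH = C / pi = 118.4 / 3.141593 = 37.6879 ≈ 37.69 cm

37.69 cm


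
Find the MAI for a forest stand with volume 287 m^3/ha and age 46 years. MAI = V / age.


MAI = 287 / 46 = 6.2391 ≈ 6.24 m^3/ha/yr

6.24 m^3/ha/yr


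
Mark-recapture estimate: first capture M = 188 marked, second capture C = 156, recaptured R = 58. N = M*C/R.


N = M * C / R = 188 * 156 / 58 = 29328 / 58 = 505.66 ≈ 506

506 individuals


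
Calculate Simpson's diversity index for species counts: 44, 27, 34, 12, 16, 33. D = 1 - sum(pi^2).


Total N = 44 + 27 + 34 + 12 + 16 + 33 = 166
Per-species terms:
  p = 44/166 = 0.265060; p^2 = 0.265060^2 = 0.070257
  p = 27/166 = 0.162651; p^2 = 0.162651^2 = 0.026455
  p = 34/166 = 0.204819; p^2 = 0.204819^2 = 0.041951
  p = 12/166 = 0.072289; p^2 = 0.072289^2 = 0.005226
  p = 16/166 = 0.096386; p^2 = 0.096386^2 = 0.009290
  p = 33/166 = 0.198795; p^2 = 0.198795^2 = 0.039519
sum(p^2) = 0.070257 + 0.026455 + 0.041951 + 0.005226 + 0.009290 + 0.039519 = 0.192698
D = 1 - 0.192698 = 0.807302 ≈ 0.8073

0.8073


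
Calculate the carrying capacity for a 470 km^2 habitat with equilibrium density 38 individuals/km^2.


K = 38 * 470 = 17860 individuals

17860 individuals


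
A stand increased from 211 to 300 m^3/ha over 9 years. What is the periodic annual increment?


PAI = (V2 - V1) / period = (300 - 211) / 9 = 89 / 9 = 9.8889 ≈ 9.89 m^3/ha/yr

9.89 m^3/ha/yr


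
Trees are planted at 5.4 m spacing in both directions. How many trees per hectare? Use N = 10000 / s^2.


N = 10000 / 5.4^2 = 10000 / 29.16 = 342.936 ≈ 343 trees/ha

343 trees/ha


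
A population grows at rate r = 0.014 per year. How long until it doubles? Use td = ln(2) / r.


td = ln(2) / 0.014 = 0.693147 / 0.014 = 49.5105 ≈ 49.5 years

49.5 years


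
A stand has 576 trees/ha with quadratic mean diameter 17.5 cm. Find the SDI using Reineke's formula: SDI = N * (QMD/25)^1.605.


QMD/25 = 17.5/25 = 0.7
(0.7)^1.605 = exp(1.605 * ln(0.7)) = exp(1.605 * (-0.356675)) = exp(-0.572463) = 0.564134
SDI = 576 * 0.564134 = 324.941 ≈ 325

325


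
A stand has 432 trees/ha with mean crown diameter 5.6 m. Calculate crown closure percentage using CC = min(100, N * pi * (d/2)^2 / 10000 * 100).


(d/2)^2 = (5.6/2)^2 = 2.8^2 = 7.84
Crown area = 3.141593 * 7.84 = 24.6301 m^2
N * area / 10000 * 100 = 432 * 24.6301 / 10000 * 100 = 106.402
CC = min(100, 106.402) = 100%

100%


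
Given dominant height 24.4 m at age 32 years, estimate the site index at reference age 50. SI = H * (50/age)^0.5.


50/32 = 1.56250
(1.56250)^0.5 = 1.25000
SI = 24.4 * 1.25000 = 30.5000 ≈ 30.5 m

30.5 m


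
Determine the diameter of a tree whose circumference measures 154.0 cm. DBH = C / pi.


DBH = C / pi = 154.0 / 3.141593 = 49.0197 ≈ 49.02 cm

49.02 cm


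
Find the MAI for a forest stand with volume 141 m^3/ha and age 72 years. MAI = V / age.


MAI = 141 / 72 = 1.9583 ≈ 1.96 m^3/ha/yr

1.96 m^3/ha/yr


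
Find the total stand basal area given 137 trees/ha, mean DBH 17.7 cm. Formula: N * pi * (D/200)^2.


(D/200)^2 = (17.7/200)^2 = 0.0885^2 = 0.00783225
Individual BA = 3.141593 * 0.00783225 = 0.0246057 m^2
Stand BA = 137 * 0.0246057 = 3.37098 ≈ 3.37 m^2/ha

3.37 m^2/ha


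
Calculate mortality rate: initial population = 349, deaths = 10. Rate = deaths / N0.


Mortality rate = 10 / 349 = 0.028653 ≈ 0.0287

0.0287


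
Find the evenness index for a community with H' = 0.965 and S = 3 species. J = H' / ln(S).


ln(3) = 1.09861
J = H' / ln(S) = 0.965 / 1.09861 = 0.878383 ≈ 0.8784

0.8784


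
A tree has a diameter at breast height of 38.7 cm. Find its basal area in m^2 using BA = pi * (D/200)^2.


D/200 = 38.7/200 = 0.1935 m
(D/200)^2 = 0.1935^2 = 0.03744225
BA = 3.141593 * 0.03744225 = 0.117628 ≈ 0.1176 m^2

0.1176 m^2


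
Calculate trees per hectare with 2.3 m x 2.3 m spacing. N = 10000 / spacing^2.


N = 10000 / 2.3^2 = 10000 / 5.29 = 1890.36 ≈ 1890 trees/ha

1890 trees/ha


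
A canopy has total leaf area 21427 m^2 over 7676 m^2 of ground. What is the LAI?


LAI = 21427 / 7676 = 2.7914 ≈ 2.79

2.79


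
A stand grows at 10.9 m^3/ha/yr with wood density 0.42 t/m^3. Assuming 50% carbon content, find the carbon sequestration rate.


C = 10.9 * 0.42 * 0.5 = 2.289 ≈ 2.29 t C/ha/yr

2.29 t C/ha/yr


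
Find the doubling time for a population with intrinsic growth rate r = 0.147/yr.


td = ln(2) / 0.147 = 0.693147 / 0.147 = 4.71529 ≈ 4.7 years

4.7 years


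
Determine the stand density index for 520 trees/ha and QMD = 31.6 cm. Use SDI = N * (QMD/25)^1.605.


QMD/25 = 31.6/25 = 1.264
(1.264)^1.605 = exp(1.605 * ln(1.264)) = exp(1.605 * 0.234281) = exp(0.376021) = 1.45648
SDI = 520 * 1.45648 = 757.370 ≈ 757

757


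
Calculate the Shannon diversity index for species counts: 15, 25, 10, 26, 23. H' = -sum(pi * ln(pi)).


Total N = 15 + 25 + 10 + 26 + 23 = 99
Per-species terms:
  p = 15/99 = 0.151515; ln(p) = -1.887071; p*ln(p) = 0.151515 * (-1.887071) = -0.285920
  p = 25/99 = 0.252525; ln(p) = -1.376245; p*ln(p) = 0.252525 * (-1.376245) = -0.347536
  p = 10/99 = 0.101010; ln(p) = -2.292536; p*ln(p) = 0.101010 * (-2.292536) = -0.231569
  p = 26/99 = 0.262626; ln(p) = -1.337024; p*ln(p) = 0.262626 * (-1.337024) = -0.351137
  p = 23/99 = 0.232323; ln(p) = -1.459627; p*ln(p) = 0.232323 * (-1.459627) = -0.339105
sum(p*ln(p)) = (-0.285920) + (-0.347536) + (-0.231569) + (-0.351137) + (-0.339105) = -1.555267
H' = -(-1.555267) = 1.555267 ≈ 1.5553

1.5553


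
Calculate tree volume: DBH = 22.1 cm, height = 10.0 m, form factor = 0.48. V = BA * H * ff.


(D/200)^2 = (22.1/200)^2 = 0.1105^2 = 0.01221025
BA = 3.141593 * 0.01221025 = 0.0383596 m^2
V = 0.0383596 * 10.0 * 0.48 = 0.184126 ≈ 0.184 m^3

0.184 m^3


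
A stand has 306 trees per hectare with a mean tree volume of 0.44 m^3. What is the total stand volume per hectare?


V_stand = 306 * 0.44 = 134.64 ≈ 134.6 m^3/ha

134.6 m^3/ha


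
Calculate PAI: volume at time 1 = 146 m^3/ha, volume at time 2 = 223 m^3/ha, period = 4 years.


PAI = (V2 - V1) / period = (223 - 146) / 4 = 77 / 4 = 19.25 m^3/ha/yr

19.25 m^3/ha/yr


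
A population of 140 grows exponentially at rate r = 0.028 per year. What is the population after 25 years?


r*t = 0.028 * 25 = 0.7
exp(0.7) = 2.01375
N = 140 * 2.01375 = 281.925 ≈ 282

282


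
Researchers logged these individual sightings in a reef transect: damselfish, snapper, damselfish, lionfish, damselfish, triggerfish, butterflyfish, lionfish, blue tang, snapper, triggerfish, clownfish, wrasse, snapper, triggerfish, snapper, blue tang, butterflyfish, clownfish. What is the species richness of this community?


Total individuals logged = 19
Distinct species (count of individuals): damselfish (3), snapper (4), lionfish (2), triggerfish (3), butterflyfish (2), blue tang (2), clownfish (2), wrasse (1)
Species richness = number of distinct species = 8

8


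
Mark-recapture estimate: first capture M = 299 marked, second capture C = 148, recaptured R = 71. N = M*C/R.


N = M * C / R = 299 * 148 / 71 = 44252 / 71 = 623.27 ≈ 623

623 individuals


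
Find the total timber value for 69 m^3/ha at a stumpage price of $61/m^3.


Value = 69 * 61 = $4209/ha

$4209/ha


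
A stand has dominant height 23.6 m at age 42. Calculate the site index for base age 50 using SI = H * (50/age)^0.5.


50/42 = 1.19048
(1.19048)^0.5 = 1.09109
SI = 23.6 * 1.09109 = 25.7497 ≈ 25.7 m

25.7 m


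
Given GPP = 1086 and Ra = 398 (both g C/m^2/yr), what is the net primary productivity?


NPP = GPP - Ra = 1086 - 398 = 688 g C/m^2/yr

688 g C/m^2/yr


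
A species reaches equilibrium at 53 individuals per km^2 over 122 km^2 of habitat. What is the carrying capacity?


K = 53 * 122 = 6466 individuals

6466 individuals


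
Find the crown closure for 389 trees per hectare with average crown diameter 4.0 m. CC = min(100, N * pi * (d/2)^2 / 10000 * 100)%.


(d/2)^2 = (4.0/2)^2 = 2^2 = 4
Crown area = 3.141593 * 4 = 12.5664 m^2
N * area / 10000 * 100 = 389 * 12.5664 / 10000 * 100 = 48.8833
CC = min(100, 48.8833) = 48.8833 ≈ 48.9%

48.9%


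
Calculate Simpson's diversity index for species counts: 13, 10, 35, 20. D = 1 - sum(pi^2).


Total N = 13 + 10 + 35 + 20 = 78
Per-species terms:
  p = 13/78 = 0.166667; p^2 = 0.166667^2 = 0.027778
  p = 10/78 = 0.128205; p^2 = 0.128205^2 = 0.016437
  p = 35/78 = 0.448718; p^2 = 0.448718^2 = 0.201348
  p = 20/78 = 0.256410; p^2 = 0.256410^2 = 0.065746
sum(p^2) = 0.027778 + 0.016437 + 0.201348 + 0.065746 = 0.311309
D = 1 - 0.311309 = 0.688691 ≈ 0.6887

0.6887


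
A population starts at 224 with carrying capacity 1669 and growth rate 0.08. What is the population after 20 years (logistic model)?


(K - N0)/N0 = (1669 - 224)/224 = 1445/224 = 6.45089
r*t = 0.08 * 20 = 1.6; exp(-1.6) = 0.201897
6.45089 * 0.201897 = 1.30242
1 + 1.30242 = 2.30242
N = 1669 / 2.30242 = 724.889 ≈ 725

725


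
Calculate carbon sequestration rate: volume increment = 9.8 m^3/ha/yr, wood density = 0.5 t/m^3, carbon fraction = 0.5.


C = 9.8 * 0.5 * 0.5 = 2.45 t C/ha/yr

2.45 t C/ha/yr


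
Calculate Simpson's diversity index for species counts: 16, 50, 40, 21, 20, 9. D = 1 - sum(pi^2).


Total N = 16 + 50 + 40 + 21 + 20 + 9 = 156
Per-species terms:
  p = 16/156 = 0.102564; p^2 = 0.102564^2 = 0.010519
  p = 50/156 = 0.320513; p^2 = 0.320513^2 = 0.102729
  p = 40/156 = 0.256410; p^2 = 0.256410^2 = 0.065746
  p = 21/156 = 0.134615; p^2 = 0.134615^2 = 0.018121
  p = 20/156 = 0.128205; p^2 = 0.128205^2 = 0.016437
  p = 9/156 = 0.057692; p^2 = 0.057692^2 = 0.003328
sum(p^2) = 0.010519 + 0.102729 + 0.065746 + 0.018121 + 0.016437 + 0.003328 = 0.216880
D = 1 - 0.216880 = 0.783120 ≈ 0.7831

0.7831


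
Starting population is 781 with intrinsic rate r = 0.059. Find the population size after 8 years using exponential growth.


r*t = 0.059 * 8 = 0.472
exp(0.472) = 1.60320
N = 781 * 1.60320 = 1252.10 ≈ 1252

1252


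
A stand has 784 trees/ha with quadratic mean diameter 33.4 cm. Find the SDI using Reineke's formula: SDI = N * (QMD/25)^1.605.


QMD/25 = 33.4/25 = 1.336
(1.336)^1.605 = exp(1.605 * ln(1.336)) = exp(1.605 * 0.289680) = exp(0.464936) = 1.59191
SDI = 784 * 1.59191 = 1248.06 ≈ 1248

1248


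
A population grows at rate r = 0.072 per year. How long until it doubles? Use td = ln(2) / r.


td = ln(2) / 0.072 = 0.693147 / 0.072 = 9.62704 ≈ 9.6 years

9.6 years


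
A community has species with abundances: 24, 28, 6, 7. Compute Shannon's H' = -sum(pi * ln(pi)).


Total N = 24 + 28 + 6 + 7 = 65
Per-species terms:
  p = 24/65 = 0.369231; ln(p) = -0.996333; p*ln(p) = 0.369231 * (-0.996333) = -0.367877
  p = 28/65 = 0.430769; ln(p) = -0.842183; p*ln(p) = 0.430769 * (-0.842183) = -0.362786
  p = 6/65 = 0.092308; ln(p) = -2.382624; p*ln(p) = 0.092308 * (-2.382624) = -0.219935
  p = 7/65 = 0.107692; ln(p) = -2.228480; p*ln(p) = 0.107692 * (-2.228480) = -0.239989
sum(p*ln(p)) = (-0.367877) + (-0.362786) + (-0.219935) + (-0.239989) = -1.190587
H' = -(-1.190587) = 1.190587 ≈ 1.1906

1.1906


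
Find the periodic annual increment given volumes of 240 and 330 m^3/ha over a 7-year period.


PAI = (V2 - V1) / period = (330 - 240) / 7 = 90 / 7 = 12.8571 ≈ 12.86 m^3/ha/yr

12.86 m^3/ha/yr


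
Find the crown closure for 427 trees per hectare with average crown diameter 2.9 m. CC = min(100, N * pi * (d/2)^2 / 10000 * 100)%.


(d/2)^2 = (2.9/2)^2 = 1.45^2 = 2.1025
Crown area = 3.141593 * 2.1025 = 6.60520 m^2
N * area / 10000 * 100 = 427 * 6.60520 / 10000 * 100 = 28.2042
CC = min(100, 28.2042) = 28.2042 ≈ 28.2%

28.2%


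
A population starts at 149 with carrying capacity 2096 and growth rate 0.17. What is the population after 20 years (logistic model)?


(K - N0)/N0 = (2096 - 149)/149 = 1947/149 = 13.0671
r*t = 0.17 * 20 = 3.4; exp(-3.4) = 0.0333733
13.0671 * 0.0333733 = 0.436092
1 + 0.436092 = 1.43609
N = 2096 / 1.43609 = 1459.52 ≈ 1460

1460


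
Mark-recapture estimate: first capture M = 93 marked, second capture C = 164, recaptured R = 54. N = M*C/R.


N = M * C / R = 93 * 164 / 54 = 15252 / 54 = 282.44 ≈ 282

282 individuals


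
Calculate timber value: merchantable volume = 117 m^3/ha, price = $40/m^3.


Value = 117 * 40 = $4680/ha

$4680/ha


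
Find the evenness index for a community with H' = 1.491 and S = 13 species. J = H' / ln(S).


ln(13) = 2.56495
J = H' / ln(S) = 1.491 / 2.56495 = 0.581298 ≈ 0.5813

0.5813


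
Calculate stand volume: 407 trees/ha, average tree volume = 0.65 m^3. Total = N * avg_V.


V_stand = 407 * 0.65 = 264.55 ≈ 264.6 m^3/ha

264.6 m^3/ha


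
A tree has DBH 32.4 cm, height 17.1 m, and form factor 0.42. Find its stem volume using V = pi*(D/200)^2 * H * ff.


(D/200)^2 = (32.4/200)^2 = 0.162^2 = 0.026244
BA = 3.141593 * 0.026244 = 0.0824480 m^2
V = 0.0824480 * 17.1 * 0.42 = 0.592142 ≈ 0.592 m^3

0.592 m^3


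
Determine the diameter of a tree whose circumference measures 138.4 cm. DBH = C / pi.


DBH = C / pi = 138.4 / 3.141593 = 44.0541 ≈ 44.05 cm

44.05 cm


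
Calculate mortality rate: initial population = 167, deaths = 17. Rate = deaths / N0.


Mortality rate = 17 / 167 = 0.101796 ≈ 0.1018

0.1018


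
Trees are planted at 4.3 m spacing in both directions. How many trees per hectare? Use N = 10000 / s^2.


N = 10000 / 4.3^2 = 10000 / 18.49 = 540.833 ≈ 541 trees/ha

541 trees/ha


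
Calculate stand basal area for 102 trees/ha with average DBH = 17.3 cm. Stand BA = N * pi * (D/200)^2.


(D/200)^2 = (17.3/200)^2 = 0.0865^2 = 0.00748225
Individual BA = 3.141593 * 0.00748225 = 0.0235062 m^2
Stand BA = 102 * 0.0235062 = 2.39763 ≈ 2.40 m^2/ha

2.40 m^2/ha


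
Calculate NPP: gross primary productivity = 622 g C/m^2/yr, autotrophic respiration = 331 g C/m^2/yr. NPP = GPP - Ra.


NPP = GPP - Ra = 622 - 331 = 291 g C/m^2/yr

291 g C/m^2/yr


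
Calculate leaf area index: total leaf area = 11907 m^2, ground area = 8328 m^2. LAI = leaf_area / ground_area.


LAI = 11907 / 8328 = 1.4298 ≈ 1.43

1.43


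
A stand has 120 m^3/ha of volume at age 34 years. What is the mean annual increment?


MAI = 120 / 34 = 3.5294 ≈ 3.53 m^3/ha/yr

3.53 m^3/ha/yr


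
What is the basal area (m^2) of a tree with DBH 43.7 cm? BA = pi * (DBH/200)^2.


D/200 = 43.7/200 = 0.2185 m
(D/200)^2 = 0.2185^2 = 0.04774225
BA = 3.141593 * 0.04774225 = 0.149987 ≈ 0.1500 m^2

0.1500 m^2


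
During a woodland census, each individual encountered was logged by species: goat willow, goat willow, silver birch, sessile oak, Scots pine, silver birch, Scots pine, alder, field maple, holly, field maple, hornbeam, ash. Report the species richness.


Total individuals logged = 13
Distinct species (count of individuals): goat willow (2), silver birch (2), sessile oak (1), Scots pine (2), alder (1), field maple (2), holly (1), hornbeam (1), ash (1)
Species richness = number of distinct species = 9

9


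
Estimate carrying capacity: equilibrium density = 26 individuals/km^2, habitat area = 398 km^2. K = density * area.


K = 26 * 398 = 10348 individuals

10348 individuals


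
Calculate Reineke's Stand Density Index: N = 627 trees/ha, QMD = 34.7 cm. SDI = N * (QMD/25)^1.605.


QMD/25 = 34.7/25 = 1.388
(1.388)^1.605 = exp(1.605 * ln(1.388)) = exp(1.605 * 0.327864) = exp(0.526222) = 1.69253
SDI = 627 * 1.69253 = 1061.22 ≈ 1061

1061


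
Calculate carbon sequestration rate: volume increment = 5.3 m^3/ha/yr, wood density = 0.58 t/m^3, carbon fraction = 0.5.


C = 5.3 * 0.58 * 0.5 = 1.537 ≈ 1.54 t C/ha/yr

1.54 t C/ha/yr


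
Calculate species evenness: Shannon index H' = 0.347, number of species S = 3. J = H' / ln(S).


ln(3) = 1.09861
J = H' / ln(S) = 0.347 / 1.09861 = 0.315854 ≈ 0.3159

0.3159


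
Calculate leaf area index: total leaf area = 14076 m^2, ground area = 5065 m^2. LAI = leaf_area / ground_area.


LAI = 14076 / 5065 = 2.7791 ≈ 2.78

2.78


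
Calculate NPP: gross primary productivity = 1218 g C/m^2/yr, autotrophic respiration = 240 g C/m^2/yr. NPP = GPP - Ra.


NPP = GPP - Ra = 1218 - 240 = 978 g C/m^2/yr

978 g C/m^2/yr


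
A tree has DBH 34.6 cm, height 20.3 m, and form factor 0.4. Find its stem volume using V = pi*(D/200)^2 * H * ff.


(D/200)^2 = (34.6/200)^2 = 0.173^2 = 0.029929
BA = 3.141593 * 0.029929 = 0.0940247 m^2
V = 0.0940247 * 20.3 * 0.4 = 0.763481 ≈ 0.763 m^3

0.763 m^3


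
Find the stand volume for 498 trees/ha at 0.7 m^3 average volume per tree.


V_stand = 498 * 0.7 = 348.6 m^3/ha

348.6 m^3/ha


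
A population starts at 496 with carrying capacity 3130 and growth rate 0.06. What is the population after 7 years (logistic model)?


(K - N0)/N0 = (3130 - 496)/496 = 2634/496 = 5.31048
r*t = 0.06 * 7 = 0.42; exp(-0.42) = 0.657047
5.31048 * 0.657047 = 3.48923
1 + 3.48923 = 4.48923
N = 3130 / 4.48923 = 697.224 ≈ 697

697


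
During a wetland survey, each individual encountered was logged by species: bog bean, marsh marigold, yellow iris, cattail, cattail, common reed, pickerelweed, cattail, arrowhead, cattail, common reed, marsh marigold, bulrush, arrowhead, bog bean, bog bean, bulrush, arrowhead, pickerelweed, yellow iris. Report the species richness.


Total individuals logged = 20
Distinct species (count of individuals): bog bean (3), marsh marigold (2), yellow iris (2), cattail (4), common reed (2), pickerelweed (2), arrowhead (3), bulrush (2)
Species richness = number of distinct species = 8

8


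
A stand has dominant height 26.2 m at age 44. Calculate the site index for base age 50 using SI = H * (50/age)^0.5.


50/44 = 1.13636
(1.13636)^0.5 = 1.06600
SI = 26.2 * 1.06600 = 27.9292 ≈ 27.9 m

27.9 m


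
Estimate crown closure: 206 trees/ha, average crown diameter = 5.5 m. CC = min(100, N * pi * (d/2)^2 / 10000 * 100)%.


(d/2)^2 = (5.5/2)^2 = 2.75^2 = 7.5625
Crown area = 3.141593 * 7.5625 = 23.7583 m^2
N * area / 10000 * 100 = 206 * 23.7583 / 10000 * 100 = 48.9421
CC = min(100, 48.9421) = 48.9421 ≈ 48.9%

48.9%


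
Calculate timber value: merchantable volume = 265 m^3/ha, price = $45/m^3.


Value = 265 * 45 = $11925/ha

$11925/ha


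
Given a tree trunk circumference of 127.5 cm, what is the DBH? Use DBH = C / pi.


DBH = C / pi = 127.5 / 3.141593 = 40.5845 ≈ 40.58 cm

40.58 cm


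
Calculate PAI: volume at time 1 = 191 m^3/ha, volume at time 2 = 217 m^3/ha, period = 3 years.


PAI = (V2 - V1) / period = (217 - 191) / 3 = 26 / 3 = 8.6667 ≈ 8.67 m^3/ha/yr

8.67 m^3/ha/yr


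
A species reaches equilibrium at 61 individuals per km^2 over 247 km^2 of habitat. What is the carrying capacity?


K = 61 * 247 = 15067 individuals

15067 individuals


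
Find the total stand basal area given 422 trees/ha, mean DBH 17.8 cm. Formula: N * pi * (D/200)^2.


(D/200)^2 = (17.8/200)^2 = 0.089^2 = 0.007921
Individual BA = 3.141593 * 0.007921 = 0.0248846 m^2
Stand BA = 422 * 0.0248846 = 10.5013 ≈ 10.50 m^2/ha

10.50 m^2/ha


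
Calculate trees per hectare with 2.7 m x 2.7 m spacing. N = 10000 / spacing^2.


N = 10000 / 2.7^2 = 10000 / 7.29 = 1371.74 ≈ 1372 trees/ha

1372 trees/ha


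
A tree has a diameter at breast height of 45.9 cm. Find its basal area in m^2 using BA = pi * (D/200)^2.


D/200 = 45.9/200 = 0.2295 m
(D/200)^2 = 0.2295^2 = 0.05267025
BA = 3.141593 * 0.05267025 = 0.165468 ≈ 0.1655 m^2

0.1655 m^2


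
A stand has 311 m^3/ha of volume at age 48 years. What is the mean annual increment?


MAI = 311 / 48 = 6.4792 ≈ 6.48 m^3/ha/yr

6.48 m^3/ha/yr


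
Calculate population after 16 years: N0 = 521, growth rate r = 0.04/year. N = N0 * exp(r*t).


r*t = 0.04 * 16 = 0.64
exp(0.64) = 1.89648
N = 521 * 1.89648 = 988.066 ≈ 988

988


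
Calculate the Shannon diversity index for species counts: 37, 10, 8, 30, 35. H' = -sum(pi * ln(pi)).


Total N = 37 + 10 + 8 + 30 + 35 = 120
Per-species terms:
  p = 37/120 = 0.308333; ln(p) = -1.176575; p*ln(p) = 0.308333 * (-1.176575) = -0.362777
  p = 10/120 = 0.083333; ln(p) = -2.484911; p*ln(p) = 0.083333 * (-2.484911) = -0.207075
  p = 8/120 = 0.066667; ln(p) = -2.708045; p*ln(p) = 0.066667 * (-2.708045) = -0.180537
  p = 30/120 = 0.250000; ln(p) = -1.386294; p*ln(p) = 0.250000 * (-1.386294) = -0.346574
  p = 35/120 = 0.291667; ln(p) = -1.232143; p*ln(p) = 0.291667 * (-1.232143) = -0.359375
sum(p*ln(p)) = (-0.362777) + (-0.207075) + (-0.180537) + (-0.346574) + (-0.359375) = -1.456338
H' = -(-1.456338) = 1.456338 ≈ 1.4563

1.4563


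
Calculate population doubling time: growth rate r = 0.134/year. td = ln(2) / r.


td = ln(2) / 0.134 = 0.693147 / 0.134 = 5.17274 ≈ 5.2 years

5.2 years


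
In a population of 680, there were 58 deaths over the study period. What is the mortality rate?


Mortality rate = 58 / 680 = 0.085294 ≈ 0.0853

0.0853


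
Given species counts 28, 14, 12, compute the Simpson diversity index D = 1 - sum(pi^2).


Total N = 28 + 14 + 12 = 54
Per-species terms:
  p = 28/54 = 0.518519; p^2 = 0.518519^2 = 0.268862
  p = 14/54 = 0.259259; p^2 = 0.259259^2 = 0.067215
  p = 12/54 = 0.222222; p^2 = 0.222222^2 = 0.049383
sum(p^2) = 0.268862 + 0.067215 + 0.049383 = 0.385460
D = 1 - 0.385460 = 0.614540 ≈ 0.6145

0.6145
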